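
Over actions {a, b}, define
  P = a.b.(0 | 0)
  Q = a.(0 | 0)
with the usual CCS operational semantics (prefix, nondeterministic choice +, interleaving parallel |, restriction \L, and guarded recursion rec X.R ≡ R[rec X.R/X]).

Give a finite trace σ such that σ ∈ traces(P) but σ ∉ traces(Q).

Reachable graph of P (3 states):
  s0 = a.b.(0 | 0) → --a--▸ s1
  s1 = b.(0 | 0) → --b--▸ s2
  s2 = 0 | 0 → ∅
Reachable graph of Q (2 states):
  t0 = a.(0 | 0) → --a--▸ t1
  t1 = 0 | 0 → ∅
Run σ = ⟨ab⟩ on P: start {s0}
  [1] a ⇒ {s1}
  [2] b ⇒ {s2}
  P completes σ.
Run σ = ⟨ab⟩ on Q: start {t0}
  [1] a ⇒ {t1}
  [2] b ⇒ no successor for Q

ab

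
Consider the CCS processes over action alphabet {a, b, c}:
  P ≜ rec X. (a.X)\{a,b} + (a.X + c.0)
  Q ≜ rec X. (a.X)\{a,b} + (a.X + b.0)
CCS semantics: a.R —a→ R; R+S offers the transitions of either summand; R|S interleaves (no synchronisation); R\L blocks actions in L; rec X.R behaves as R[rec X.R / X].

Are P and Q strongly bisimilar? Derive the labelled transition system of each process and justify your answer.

P ≁ Q

Reachable graph of P (2 states):
  p0 = rec X. (a.X)\{a,b} + (a.X + c.0) :: -a-> p0, -c-> p1
  p1 = 0 :: stopped
Reachable graph of Q (2 states):
  q0 = rec X. (a.X)\{a,b} + (a.X + b.0) :: -a-> q0, -b-> q1
  q1 = 0 :: stopped
Partition-refinement fixed point:
  B0 = {p0}
  B1 = {p1, q1}
  B2 = {q0}
p0 ∈ B0, q0 ∈ B2 → different blocks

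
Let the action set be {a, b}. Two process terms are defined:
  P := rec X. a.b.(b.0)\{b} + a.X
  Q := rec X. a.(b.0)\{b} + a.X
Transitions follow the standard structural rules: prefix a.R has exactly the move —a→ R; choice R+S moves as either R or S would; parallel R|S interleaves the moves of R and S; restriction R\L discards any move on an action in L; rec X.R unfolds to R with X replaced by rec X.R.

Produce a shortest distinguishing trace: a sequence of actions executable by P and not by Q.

P's transition system — 3 states:
  m0 = rec X. a.b.(b.0)\{b} + a.X has moves =a=> m0, =a=> m1
  m1 = b.(b.0)\{b} has moves =b=> m2
  m2 = (b.0)\{b} has moves stopped
Q's transition system — 2 states:
  n0 = rec X. a.(b.0)\{b} + a.X has moves =a=> n0, =a=> n1
  n1 = (b.0)\{b} has moves stopped
Run σ = ⟨ab⟩ on P: start {m0}
  [1] a ⇒ {m0, m1}
  [2] b ⇒ {m2}
  — P admits the full trace.
Run σ = ⟨ab⟩ on Q: start {n0}
  [1] a ⇒ {n0, n1}
  [2] b ⇒ no successor for Q

ab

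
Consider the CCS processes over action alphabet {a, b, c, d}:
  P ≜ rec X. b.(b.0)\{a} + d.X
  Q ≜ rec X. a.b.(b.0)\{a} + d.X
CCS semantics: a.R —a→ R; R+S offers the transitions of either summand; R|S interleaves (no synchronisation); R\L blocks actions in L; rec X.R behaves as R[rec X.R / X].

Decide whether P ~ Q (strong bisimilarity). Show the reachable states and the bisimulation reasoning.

not bisimilar

LTS(P): 3 reachable states
  s0 = rec X. b.(b.0)\{a} + d.X ⊢ =b=> s1, =d=> s0
  s1 = (b.0)\{a} ⊢ =b=> s2
  s2 = 0\{a} ⊢ ∅
LTS(Q): 4 reachable states
  t0 = rec X. a.b.(b.0)\{a} + d.X ⊢ =a=> t1, =d=> t0
  t1 = b.(b.0)\{a} ⊢ =b=> t2
  t2 = (b.0)\{a} ⊢ =b=> t3
  t3 = 0\{a} ⊢ ∅
Bisimilarity quotient blocks:
  B0 = {s0}
  B1 = {s1, t2}
  B2 = {s2, t3}
  B3 = {t0}
  B4 = {t1}
s0 ∈ B0, t0 ∈ B3 → different blocks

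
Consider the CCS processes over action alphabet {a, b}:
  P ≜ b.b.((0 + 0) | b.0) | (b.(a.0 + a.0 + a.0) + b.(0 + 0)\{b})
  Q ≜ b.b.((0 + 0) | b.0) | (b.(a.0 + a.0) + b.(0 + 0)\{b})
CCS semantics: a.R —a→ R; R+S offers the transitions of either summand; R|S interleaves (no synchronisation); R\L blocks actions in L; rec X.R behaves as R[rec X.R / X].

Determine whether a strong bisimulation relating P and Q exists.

bisimilar

Reachable graph of P (16 states):
  m0 = b.b.((0 + 0) | b.0) | (b.(a.0 + a.0 + a.0) + b.(0 + 0)\{b}) has moves ··b··> m1, ··b··> m2, ··b··> m3
  m1 = b.((0 + 0) | b.0) | (b.(a.0 + a.0 + a.0) + b.(0 + 0)\{b}) has moves ··b··> m4, ··b··> m5, ··b··> m6
  m2 = b.b.((0 + 0) | b.0) | (0 + 0)\{b} has moves ··b··> m5
  m3 = b.b.((0 + 0) | b.0) | (a.0 + a.0 + a.0) has moves ··a··> m7, ··b··> m6
  m4 = (0 + 0) | b.0 | (b.(a.0 + a.0 + a.0) + b.(0 + 0)\{b}) has moves ··b··> m10, ··b··> m8, ··b··> m9
  m5 = b.((0 + 0) | b.0) | (0 + 0)\{b} has moves ··b··> m9
  m6 = b.((0 + 0) | b.0) | (a.0 + a.0 + a.0) has moves ··a··> m11, ··b··> m10
  m7 = b.b.((0 + 0) | b.0) | 0 has moves ··b··> m11
  m8 = (0 + 0) | 0 | (b.(a.0 + a.0 + a.0) + b.(0 + 0)\{b}) has moves ··b··> m12, ··b··> m13
  m9 = (0 + 0) | b.0 | (0 + 0)\{b} has moves ··b··> m12
  m10 = (0 + 0) | b.0 | (a.0 + a.0 + a.0) has moves ··a··> m14, ··b··> m13
  m11 = b.((0 + 0) | b.0) | 0 has moves ··b··> m14
  m12 = (0 + 0) | 0 | (0 + 0)\{b} has moves ∅
  m13 = (0 + 0) | 0 | (a.0 + a.0 + a.0) has moves ··a··> m15
  m14 = (0 + 0) | b.0 | 0 has moves ··b··> m15
  m15 = (0 + 0) | 0 | 0 has moves ∅
Reachable graph of Q (16 states):
  n0 = b.b.((0 + 0) | b.0) | (b.(a.0 + a.0) + b.(0 + 0)\{b}) has moves ··b··> n1, ··b··> n2, ··b··> n3
  n1 = b.((0 + 0) | b.0) | (b.(a.0 + a.0) + b.(0 + 0)\{b}) has moves ··b··> n4, ··b··> n5, ··b··> n6
  n2 = b.b.((0 + 0) | b.0) | (0 + 0)\{b} has moves ··b··> n5
  n3 = b.b.((0 + 0) | b.0) | (a.0 + a.0) has moves ··a··> n7, ··b··> n6
  n4 = (0 + 0) | b.0 | (b.(a.0 + a.0) + b.(0 + 0)\{b}) has moves ··b··> n10, ··b··> n8, ··b··> n9
  n5 = b.((0 + 0) | b.0) | (0 + 0)\{b} has moves ··b··> n9
  n6 = b.((0 + 0) | b.0) | (a.0 + a.0) has moves ··a··> n11, ··b··> n10
  n7 = b.b.((0 + 0) | b.0) | 0 has moves ··b··> n11
  n8 = (0 + 0) | 0 | (b.(a.0 + a.0) + b.(0 + 0)\{b}) has moves ··b··> n12, ··b··> n13
  n9 = (0 + 0) | b.0 | (0 + 0)\{b} has moves ··b··> n12
  n10 = (0 + 0) | b.0 | (a.0 + a.0) has moves ··a··> n14, ··b··> n13
  n11 = b.((0 + 0) | b.0) | 0 has moves ··b··> n14
  n12 = (0 + 0) | 0 | (0 + 0)\{b} has moves ∅
  n13 = (0 + 0) | 0 | (a.0 + a.0) has moves ··a··> n15
  n14 = (0 + 0) | b.0 | 0 has moves ··b··> n15
  n15 = (0 + 0) | 0 | 0 has moves ∅
Partition-refinement fixed point:
  B0 = {m0, n0}
  B1 = {m2, m7, n2, n7}
  B2 = {m11, m5, n11, n5}
  B3 = {m14, m9, n14, n9}
  B4 = {m12, m15, n12, n15}
  B5 = {m1, n1}
  B6 = {m4, n4}
  B7 = {m8, n8}
  B8 = {m13, n13}
  B9 = {m10, n10}
  B10 = {m6, n6}
  B11 = {m3, n3}
m0 ∈ B0, n0 ∈ B0 → same block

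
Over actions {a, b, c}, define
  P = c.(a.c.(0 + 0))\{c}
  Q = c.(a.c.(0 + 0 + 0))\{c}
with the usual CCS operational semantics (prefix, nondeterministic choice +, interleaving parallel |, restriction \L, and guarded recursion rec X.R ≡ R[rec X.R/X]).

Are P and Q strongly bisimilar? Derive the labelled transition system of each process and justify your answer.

YES

P's transition system — 3 states:
  s0 = c.(a.c.(0 + 0))\{c} → =c=> s1
  s1 = (a.c.(0 + 0))\{c} → =a=> s2
  s2 = (c.(0 + 0))\{c} → (no moves)
Q's transition system — 3 states:
  t0 = c.(a.c.(0 + 0 + 0))\{c} → =c=> t1
  t1 = (a.c.(0 + 0 + 0))\{c} → =a=> t2
  t2 = (c.(0 + 0 + 0))\{c} → (no moves)
Coarsest stable partition (strong bisimilarity classes):
  B0 = {s0, t0}
  B1 = {s1, t1}
  B2 = {s2, t2}
s0 ∈ B0, t0 ∈ B0 → same block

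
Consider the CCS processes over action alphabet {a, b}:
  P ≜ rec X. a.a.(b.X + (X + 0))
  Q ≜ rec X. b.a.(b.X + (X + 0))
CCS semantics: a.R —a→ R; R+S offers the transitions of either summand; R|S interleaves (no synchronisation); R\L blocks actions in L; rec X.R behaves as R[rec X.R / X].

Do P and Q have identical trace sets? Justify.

trace-distinct — witness ⟨a⟩

LTS(P): 3 reachable states
  s0 = rec X. a.a.(b.X + (X + 0)) → —a→ s1
  s1 = a.(b.(rec X. a.a.(b.X + (X + 0))) + ((rec X. a.a.(b.X + (X + 0))) + 0)) → —a→ s2
  s2 = b.(rec X. a.a.(b.X + (X + 0))) + ((rec X. a.a.(b.X + (X + 0))) + 0) → —a→ s1, —b→ s0
LTS(Q): 3 reachable states
  t0 = rec X. b.a.(b.X + (X + 0)) → —b→ t1
  t1 = a.(b.(rec X. b.a.(b.X + (X + 0))) + ((rec X. b.a.(b.X + (X + 0))) + 0)) → —a→ t2
  t2 = b.(rec X. b.a.(b.X + (X + 0))) + ((rec X. b.a.(b.X + (X + 0))) + 0) → —b→ t0, —b→ t1
Run σ = ⟨a⟩ on P: start {s0}
  after a @ step 1: {s1}
  P completes σ.
Run σ = ⟨a⟩ on Q: start {t0}
  after a @ step 1: ∅ (Q stuck)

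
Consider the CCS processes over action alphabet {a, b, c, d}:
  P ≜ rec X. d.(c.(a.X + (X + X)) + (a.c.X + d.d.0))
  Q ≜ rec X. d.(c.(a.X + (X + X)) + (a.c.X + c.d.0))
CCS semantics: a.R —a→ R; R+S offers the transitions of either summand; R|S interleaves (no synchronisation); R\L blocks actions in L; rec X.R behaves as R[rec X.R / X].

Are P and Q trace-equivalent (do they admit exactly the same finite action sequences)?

trace-distinct — witness ⟨dd⟩

P's transition system — 6 states:
  p0 = rec X. d.(c.(a.X + (X + X)) + (a.c.X + d.d.0)) :: --d--▸ p1
  p1 = c.(a.(rec X. d.(c.(a.X + (X + X)) + (a.c.X + d.d.0))) + ((rec X. d.(c.(a.X + (X + X)) + (a.c.X + d.d.0))) + (rec X. d.(c.(a.X + (X + X)) + (a.c.X + d.d.0))))) + (a.c.(rec X. d.(c.(a.X + (X + X)) + (a.c.X + d.d.0))) + d.d.0) :: --a--▸ p2, --c--▸ p3, --d--▸ p4
  p2 = c.(rec X. d.(c.(a.X + (X + X)) + (a.c.X + d.d.0))) :: --c--▸ p0
  p3 = a.(rec X. d.(c.(a.X + (X + X)) + (a.c.X + d.d.0))) + ((rec X. d.(c.(a.X + (X + X)) + (a.c.X + d.d.0))) + (rec X. d.(c.(a.X + (X + X)) + (a.c.X + d.d.0)))) :: --a--▸ p0, --d--▸ p1
  p4 = d.0 :: --d--▸ p5
  p5 = 0 :: stopped
Q's transition system — 6 states:
  q0 = rec X. d.(c.(a.X + (X + X)) + (a.c.X + c.d.0)) :: --d--▸ q1
  q1 = c.(a.(rec X. d.(c.(a.X + (X + X)) + (a.c.X + c.d.0))) + ((rec X. d.(c.(a.X + (X + X)) + (a.c.X + c.d.0))) + (rec X. d.(c.(a.X + (X + X)) + (a.c.X + c.d.0))))) + (a.c.(rec X. d.(c.(a.X + (X + X)) + (a.c.X + c.d.0))) + c.d.0) :: --a--▸ q2, --c--▸ q3, --c--▸ q4
  q2 = c.(rec X. d.(c.(a.X + (X + X)) + (a.c.X + c.d.0))) :: --c--▸ q0
  q3 = a.(rec X. d.(c.(a.X + (X + X)) + (a.c.X + c.d.0))) + ((rec X. d.(c.(a.X + (X + X)) + (a.c.X + c.d.0))) + (rec X. d.(c.(a.X + (X + X)) + (a.c.X + c.d.0)))) :: --a--▸ q0, --d--▸ q1
  q4 = d.0 :: --d--▸ q5
  q5 = 0 :: stopped
Run σ = ⟨dd⟩ on P: start {p0}
  after d @ step 1: {p1}
  after d @ step 2: {p4}
  P completes σ.
Run σ = ⟨dd⟩ on Q: start {q0}
  after d @ step 1: {q1}
  after d @ step 2: ∅  — Q cannot continue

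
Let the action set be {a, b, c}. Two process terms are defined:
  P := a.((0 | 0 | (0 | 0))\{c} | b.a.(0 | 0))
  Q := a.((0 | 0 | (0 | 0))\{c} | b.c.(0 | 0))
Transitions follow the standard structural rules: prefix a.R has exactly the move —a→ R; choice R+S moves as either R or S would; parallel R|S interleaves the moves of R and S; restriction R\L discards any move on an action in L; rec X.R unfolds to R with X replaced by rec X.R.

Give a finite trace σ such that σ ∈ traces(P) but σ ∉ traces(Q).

LTS(P): 4 reachable states
  u0 = a.((0 | 0 | (0 | 0))\{c} | b.a.(0 | 0)) → =a=> u1
  u1 = (0 | 0 | (0 | 0))\{c} | b.a.(0 | 0) → =b=> u2
  u2 = (0 | 0 | (0 | 0))\{c} | a.(0 | 0) → =a=> u3
  u3 = (0 | 0 | (0 | 0))\{c} | (0 | 0) → (no moves)
LTS(Q): 4 reachable states
  v0 = a.((0 | 0 | (0 | 0))\{c} | b.c.(0 | 0)) → =a=> v1
  v1 = (0 | 0 | (0 | 0))\{c} | b.c.(0 | 0) → =b=> v2
  v2 = (0 | 0 | (0 | 0))\{c} | c.(0 | 0) → =c=> v3
  v3 = (0 | 0 | (0 | 0))\{c} | (0 | 0) → (no moves)
Run σ = ⟨aba⟩ on P: start {u0}
  [1] a ⇒ {u1}
  [2] b ⇒ {u2}
  [3] a ⇒ {u3}
  — P admits the full trace.
Run σ = ⟨aba⟩ on Q: start {v0}
  [1] a ⇒ {v1}
  [2] b ⇒ {v2}
  [3] a ⇒ no successor for Q

aba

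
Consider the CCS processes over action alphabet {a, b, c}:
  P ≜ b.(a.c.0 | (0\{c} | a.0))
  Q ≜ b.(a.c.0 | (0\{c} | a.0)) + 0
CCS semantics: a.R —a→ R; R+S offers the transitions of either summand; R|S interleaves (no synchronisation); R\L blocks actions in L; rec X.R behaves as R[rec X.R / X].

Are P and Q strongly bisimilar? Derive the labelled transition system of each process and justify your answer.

Reachable graph of P (7 states):
  u0 = b.(a.c.0 | (0\{c} | a.0)) ⊢ ··b··> u1
  u1 = a.c.0 | (0\{c} | a.0) ⊢ ··a··> u2, ··a··> u3
  u2 = a.c.0 | (0\{c} | 0) ⊢ ··a··> u4
  u3 = c.0 | (0\{c} | a.0) ⊢ ··a··> u4, ··c··> u5
  u4 = c.0 | (0\{c} | 0) ⊢ ··c··> u6
  u5 = 0 | (0\{c} | a.0) ⊢ ··a··> u6
  u6 = 0 | (0\{c} | 0) ⊢ ∅
Reachable graph of Q (7 states):
  v0 = b.(a.c.0 | (0\{c} | a.0)) + 0 ⊢ ··b··> v1
  v1 = a.c.0 | (0\{c} | a.0) ⊢ ··a··> v2, ··a··> v3
  v2 = a.c.0 | (0\{c} | 0) ⊢ ··a··> v4
  v3 = c.0 | (0\{c} | a.0) ⊢ ··a··> v4, ··c··> v5
  v4 = c.0 | (0\{c} | 0) ⊢ ··c··> v6
  v5 = 0 | (0\{c} | a.0) ⊢ ··a··> v6
  v6 = 0 | (0\{c} | 0) ⊢ ∅
Coarsest stable partition (strong bisimilarity classes):
  B0 = {u0, v0}
  B1 = {u1, v1}
  B2 = {u3, v3}
  B3 = {u5, v5}
  B4 = {u6, v6}
  B5 = {u4, v4}
  B6 = {u2, v2}
u0 ∈ B0, v0 ∈ B0 → same block

YES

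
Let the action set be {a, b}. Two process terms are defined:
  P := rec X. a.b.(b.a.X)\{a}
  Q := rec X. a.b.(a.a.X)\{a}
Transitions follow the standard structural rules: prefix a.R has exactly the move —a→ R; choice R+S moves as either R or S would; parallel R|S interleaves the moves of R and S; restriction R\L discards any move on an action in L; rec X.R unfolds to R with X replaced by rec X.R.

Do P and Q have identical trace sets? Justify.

Reachable graph of P (4 states):
  p0 = rec X. a.b.(b.a.X)\{a} :: --a--▸ p1
  p1 = b.(b.a.(rec X. a.b.(b.a.X)\{a}))\{a} :: --b--▸ p2
  p2 = (b.a.(rec X. a.b.(b.a.X)\{a}))\{a} :: --b--▸ p3
  p3 = (a.(rec X. a.b.(b.a.X)\{a}))\{a} :: ∅
Reachable graph of Q (3 states):
  q0 = rec X. a.b.(a.a.X)\{a} :: --a--▸ q1
  q1 = b.(a.a.(rec X. a.b.(a.a.X)\{a}))\{a} :: --b--▸ q2
  q2 = (a.a.(rec X. a.b.(a.a.X)\{a}))\{a} :: ∅
Run σ = ⟨abb⟩ on P: start {p0}
  after a @ step 1: {p1}
  after b @ step 2: {p2}
  after b @ step 3: {p3}
  P completes σ.
Run σ = ⟨abb⟩ on Q: start {q0}
  after a @ step 1: {q1}
  after b @ step 2: {q2}
  after b @ step 3: ∅  — Q cannot continue

trace-distinct — witness ⟨abb⟩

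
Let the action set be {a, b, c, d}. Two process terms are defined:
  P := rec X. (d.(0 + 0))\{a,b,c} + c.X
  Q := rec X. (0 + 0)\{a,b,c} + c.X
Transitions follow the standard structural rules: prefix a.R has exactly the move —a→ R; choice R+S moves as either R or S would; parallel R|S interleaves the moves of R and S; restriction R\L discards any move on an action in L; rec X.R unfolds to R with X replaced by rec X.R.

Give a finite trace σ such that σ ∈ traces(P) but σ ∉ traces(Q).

d

LTS(P): 2 reachable states
  s0 = rec X. (d.(0 + 0))\{a,b,c} + c.X :: —c→ s0, —d→ s1
  s1 = (0 + 0)\{a,b,c} :: ∅
LTS(Q): 1 reachable states
  t0 = rec X. (0 + 0)\{a,b,c} + c.X :: —c→ t0
Executing d from P (initial set {s0}):
  after d @ step 1: {s1}
  — P admits the full trace.
Executing d from Q (initial set {t0}):
  after d @ step 1: ∅ (Q stuck)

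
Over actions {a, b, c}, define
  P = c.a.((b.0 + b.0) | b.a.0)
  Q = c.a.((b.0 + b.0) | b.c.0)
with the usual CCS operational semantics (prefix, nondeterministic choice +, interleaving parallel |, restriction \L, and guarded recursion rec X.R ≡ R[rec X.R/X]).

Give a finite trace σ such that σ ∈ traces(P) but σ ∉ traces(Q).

caba

LTS(P): 8 reachable states
  m0 = c.a.((b.0 + b.0) | b.a.0) | —c→ m1
  m1 = a.((b.0 + b.0) | b.a.0) | —a→ m2
  m2 = (b.0 + b.0) | b.a.0 | —b→ m3, —b→ m4
  m3 = (b.0 + b.0) | a.0 | —a→ m5, —b→ m6
  m4 = 0 | b.a.0 | —b→ m6
  m5 = (b.0 + b.0) | 0 | —b→ m7
  m6 = 0 | a.0 | —a→ m7
  m7 = 0 | 0 | stopped
LTS(Q): 8 reachable states
  n0 = c.a.((b.0 + b.0) | b.c.0) | —c→ n1
  n1 = a.((b.0 + b.0) | b.c.0) | —a→ n2
  n2 = (b.0 + b.0) | b.c.0 | —b→ n3, —b→ n4
  n3 = (b.0 + b.0) | c.0 | —b→ n5, —c→ n6
  n4 = 0 | b.c.0 | —b→ n5
  n5 = 0 | c.0 | —c→ n7
  n6 = (b.0 + b.0) | 0 | —b→ n7
  n7 = 0 | 0 | stopped
Trace ⟨caba⟩ through P, begin at {m0}:
  after c @ step 1: {m1}
  after a @ step 2: {m2}
  after b @ step 3: {m3, m4}
  after a @ step 4: {m5}
  — P admits the full trace.
Trace ⟨caba⟩ through Q, begin at {n0}:
  after c @ step 1: {n1}
  after a @ step 2: {n2}
  after b @ step 3: {n3, n4}
  after a @ step 4: ∅ (Q stuck)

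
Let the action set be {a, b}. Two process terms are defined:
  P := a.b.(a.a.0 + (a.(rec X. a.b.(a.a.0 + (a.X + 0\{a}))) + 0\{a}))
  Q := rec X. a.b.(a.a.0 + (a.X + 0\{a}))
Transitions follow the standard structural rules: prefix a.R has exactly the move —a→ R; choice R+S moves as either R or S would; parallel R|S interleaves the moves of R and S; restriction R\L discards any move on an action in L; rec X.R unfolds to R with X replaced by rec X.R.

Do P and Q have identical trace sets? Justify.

P's transition system — 6 states:
  u0 = a.b.(a.a.0 + (a.(rec X. a.b.(a.a.0 + (a.X + 0\{a}))) + 0\{a})) :: --a--▸ u1
  u1 = b.(a.a.0 + (a.(rec X. a.b.(a.a.0 + (a.X + 0\{a}))) + 0\{a})) :: --b--▸ u2
  u2 = a.a.0 + (a.(rec X. a.b.(a.a.0 + (a.X + 0\{a}))) + 0\{a}) :: --a--▸ u3, --a--▸ u4
  u3 = a.0 :: --a--▸ u5
  u4 = rec X. a.b.(a.a.0 + (a.X + 0\{a})) :: --a--▸ u1
  u5 = 0 :: stopped
Q's transition system — 5 states:
  v0 = rec X. a.b.(a.a.0 + (a.X + 0\{a})) :: --a--▸ v1
  v1 = b.(a.a.0 + (a.(rec X. a.b.(a.a.0 + (a.X + 0\{a}))) + 0\{a})) :: --b--▸ v2
  v2 = a.a.0 + (a.(rec X. a.b.(a.a.0 + (a.X + 0\{a}))) + 0\{a}) :: --a--▸ v0, --a--▸ v3
  v3 = a.0 :: --a--▸ v4
  v4 = 0 :: stopped
Coarsest stable partition (strong bisimilarity classes):
  B0 = {u0, u4, v0}
  B1 = {u1, v1}
  B2 = {u2, v2}
  B3 = {u3, v3}
  B4 = {u5, v4}
u0 ∈ B0, v0 ∈ B0 → same block
Bisimilar ⇒ trace-equivalent.

traces(P) = traces(Q)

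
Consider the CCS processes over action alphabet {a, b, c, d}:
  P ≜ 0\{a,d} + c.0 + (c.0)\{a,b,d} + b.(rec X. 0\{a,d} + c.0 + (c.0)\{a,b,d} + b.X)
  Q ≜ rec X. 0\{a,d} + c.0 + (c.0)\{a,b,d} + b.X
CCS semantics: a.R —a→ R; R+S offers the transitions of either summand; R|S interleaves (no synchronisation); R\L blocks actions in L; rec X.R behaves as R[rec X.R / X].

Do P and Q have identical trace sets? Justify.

LTS(P): 4 reachable states
  p0 = 0\{a,d} + c.0 + (c.0)\{a,b,d} + b.(rec X. 0\{a,d} + c.0 + (c.0)\{a,b,d} + b.X) :: --b--▸ p1, --c--▸ p2, --c--▸ p3
  p1 = rec X. 0\{a,d} + c.0 + (c.0)\{a,b,d} + b.X :: --b--▸ p1, --c--▸ p2, --c--▸ p3
  p2 = 0 :: (no moves)
  p3 = 0\{a,b,d} :: (no moves)
LTS(Q): 3 reachable states
  q0 = rec X. 0\{a,d} + c.0 + (c.0)\{a,b,d} + b.X :: --b--▸ q0, --c--▸ q1, --c--▸ q2
  q1 = 0 :: (no moves)
  q2 = 0\{a,b,d} :: (no moves)
Partition-refinement fixed point:
  B0 = {p0, p1, q0}
  B1 = {p2, p3, q1, q2}
p0 ∈ B0, q0 ∈ B0 → same block
Bisimilar ⇒ trace-equivalent.

traces(P) = traces(Q)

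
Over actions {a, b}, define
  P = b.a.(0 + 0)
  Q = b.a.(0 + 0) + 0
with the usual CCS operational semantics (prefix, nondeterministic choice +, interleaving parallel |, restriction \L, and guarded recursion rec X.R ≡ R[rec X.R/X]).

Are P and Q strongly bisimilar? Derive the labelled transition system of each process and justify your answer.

Reachable graph of P (3 states):
  p0 = b.a.(0 + 0) | --b--▸ p1
  p1 = a.(0 + 0) | --a--▸ p2
  p2 = 0 + 0 | (no moves)
Reachable graph of Q (3 states):
  q0 = b.a.(0 + 0) + 0 | --b--▸ q1
  q1 = a.(0 + 0) | --a--▸ q2
  q2 = 0 + 0 | (no moves)
Bisimilarity quotient blocks:
  B0 = {p0, q0}
  B1 = {p1, q1}
  B2 = {p2, q2}
p0 ∈ B0, q0 ∈ B0 → same block

YES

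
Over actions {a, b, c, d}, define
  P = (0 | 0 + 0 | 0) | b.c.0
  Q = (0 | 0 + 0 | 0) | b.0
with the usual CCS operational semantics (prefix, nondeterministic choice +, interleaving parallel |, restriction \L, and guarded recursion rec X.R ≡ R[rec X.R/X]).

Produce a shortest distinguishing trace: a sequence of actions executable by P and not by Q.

bc

Reachable graph of P (3 states):
  u0 = (0 | 0 + 0 | 0) | b.c.0 ⊢ --b--▸ u1
  u1 = (0 | 0 + 0 | 0) | c.0 ⊢ --c--▸ u2
  u2 = (0 | 0 + 0 | 0) | 0 ⊢ ∅
Reachable graph of Q (2 states):
  v0 = (0 | 0 + 0 | 0) | b.0 ⊢ --b--▸ v1
  v1 = (0 | 0 + 0 | 0) | 0 ⊢ ∅
Executing bc from P (initial set {u0}):
  step 1 (b): {u1}
  step 2 (c): {u2}
  — P admits the full trace.
Executing bc from Q (initial set {v0}):
  step 1 (b): {v1}
  step 2 (c): no successor for Q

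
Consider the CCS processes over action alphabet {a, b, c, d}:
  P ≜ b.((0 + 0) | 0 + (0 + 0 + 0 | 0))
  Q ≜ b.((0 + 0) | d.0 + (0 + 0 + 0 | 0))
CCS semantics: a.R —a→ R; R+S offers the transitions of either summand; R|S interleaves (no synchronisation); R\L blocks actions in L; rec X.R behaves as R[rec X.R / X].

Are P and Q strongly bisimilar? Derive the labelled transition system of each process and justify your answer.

LTS(P): 2 reachable states
  s0 = b.((0 + 0) | 0 + (0 + 0 + 0 | 0)) ⊢ =b=> s1
  s1 = (0 + 0) | 0 + (0 + 0 + 0 | 0) ⊢ ∅
LTS(Q): 3 reachable states
  t0 = b.((0 + 0) | d.0 + (0 + 0 + 0 | 0)) ⊢ =b=> t1
  t1 = (0 + 0) | d.0 + (0 + 0 + 0 | 0) ⊢ =d=> t2
  t2 = (0 + 0) | 0 ⊢ ∅
Bisimilarity quotient blocks:
  B0 = {s0}
  B1 = {s1, t2}
  B2 = {t0}
  B3 = {t1}
s0 ∈ B0, t0 ∈ B2 → different blocks

NO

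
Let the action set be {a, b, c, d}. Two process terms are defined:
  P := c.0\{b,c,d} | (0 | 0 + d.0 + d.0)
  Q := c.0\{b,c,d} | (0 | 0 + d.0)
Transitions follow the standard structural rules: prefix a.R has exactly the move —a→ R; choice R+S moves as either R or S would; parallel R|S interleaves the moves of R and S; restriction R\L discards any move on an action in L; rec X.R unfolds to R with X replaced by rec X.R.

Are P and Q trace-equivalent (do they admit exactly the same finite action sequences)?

LTS(P): 4 reachable states
  m0 = c.0\{b,c,d} | (0 | 0 + d.0 + d.0) ⊢ =c=> m1, =d=> m2
  m1 = 0\{b,c,d} | (0 | 0 + d.0 + d.0) ⊢ =d=> m3
  m2 = c.0\{b,c,d} | 0 ⊢ =c=> m3
  m3 = 0\{b,c,d} | 0 ⊢ stopped
LTS(Q): 4 reachable states
  n0 = c.0\{b,c,d} | (0 | 0 + d.0) ⊢ =c=> n1, =d=> n2
  n1 = 0\{b,c,d} | (0 | 0 + d.0) ⊢ =d=> n3
  n2 = c.0\{b,c,d} | 0 ⊢ =c=> n3
  n3 = 0\{b,c,d} | 0 ⊢ stopped
Coarsest stable partition (strong bisimilarity classes):
  B0 = {m0, n0}
  B1 = {m1, n1}
  B2 = {m3, n3}
  B3 = {m2, n2}
m0 ∈ B0, n0 ∈ B0 → same block
Bisimilar ⇒ trace-equivalent.

YES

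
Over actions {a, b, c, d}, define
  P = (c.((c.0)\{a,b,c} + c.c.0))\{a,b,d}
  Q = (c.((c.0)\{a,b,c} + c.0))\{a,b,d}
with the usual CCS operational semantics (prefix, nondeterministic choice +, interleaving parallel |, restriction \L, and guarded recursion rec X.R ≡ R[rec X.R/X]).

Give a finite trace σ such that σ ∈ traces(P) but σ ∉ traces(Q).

LTS(P): 4 reachable states
  p0 = (c.((c.0)\{a,b,c} + c.c.0))\{a,b,d} | —c→ p1
  p1 = ((c.0)\{a,b,c} + c.c.0)\{a,b,d} | —c→ p2
  p2 = (c.0)\{a,b,d} | —c→ p3
  p3 = 0\{a,b,d} | stopped
LTS(Q): 3 reachable states
  q0 = (c.((c.0)\{a,b,c} + c.0))\{a,b,d} | —c→ q1
  q1 = ((c.0)\{a,b,c} + c.0)\{a,b,d} | —c→ q2
  q2 = 0\{a,b,d} | stopped
Run σ = ⟨ccc⟩ on P: start {p0}
  [1] c ⇒ {p1}
  [2] c ⇒ {p2}
  [3] c ⇒ {p3}
  — P admits the full trace.
Run σ = ⟨ccc⟩ on Q: start {q0}
  [1] c ⇒ {q1}
  [2] c ⇒ {q2}
  [3] c ⇒ ∅  — Q cannot continue

ccc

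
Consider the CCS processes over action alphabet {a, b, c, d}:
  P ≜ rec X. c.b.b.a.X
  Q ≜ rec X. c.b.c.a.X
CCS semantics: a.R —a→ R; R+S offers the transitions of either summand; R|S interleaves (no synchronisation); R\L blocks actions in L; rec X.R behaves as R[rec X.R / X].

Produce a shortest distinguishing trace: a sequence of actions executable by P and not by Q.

cbb

P's transition system — 4 states:
  p0 = rec X. c.b.b.a.X | ··c··> p1
  p1 = b.b.a.(rec X. c.b.b.a.X) | ··b··> p2
  p2 = b.a.(rec X. c.b.b.a.X) | ··b··> p3
  p3 = a.(rec X. c.b.b.a.X) | ··a··> p0
Q's transition system — 4 states:
  q0 = rec X. c.b.c.a.X | ··c··> q1
  q1 = b.c.a.(rec X. c.b.c.a.X) | ··b··> q2
  q2 = c.a.(rec X. c.b.c.a.X) | ··c··> q3
  q3 = a.(rec X. c.b.c.a.X) | ··a··> q0
Executing cbb from P (initial set {p0}):
  after c @ step 1: {p1}
  after b @ step 2: {p2}
  after b @ step 3: {p3}
  ✓ P
Executing cbb from Q (initial set {q0}):
  after c @ step 1: {q1}
  after b @ step 2: {q2}
  after b @ step 3: no successor for Q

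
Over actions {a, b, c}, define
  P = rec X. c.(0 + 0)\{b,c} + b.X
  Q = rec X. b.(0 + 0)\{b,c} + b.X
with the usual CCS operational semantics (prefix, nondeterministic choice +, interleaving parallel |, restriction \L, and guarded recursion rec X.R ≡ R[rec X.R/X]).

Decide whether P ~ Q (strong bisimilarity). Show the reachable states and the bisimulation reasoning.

not bisimilar

P's transition system — 2 states:
  s0 = rec X. c.(0 + 0)\{b,c} + b.X has moves --b--▸ s0, --c--▸ s1
  s1 = (0 + 0)\{b,c} has moves (no moves)
Q's transition system — 2 states:
  t0 = rec X. b.(0 + 0)\{b,c} + b.X has moves --b--▸ t0, --b--▸ t1
  t1 = (0 + 0)\{b,c} has moves (no moves)
Partition-refinement fixed point:
  B0 = {s0}
  B1 = {s1, t1}
  B2 = {t0}
s0 ∈ B0, t0 ∈ B2 → different blocks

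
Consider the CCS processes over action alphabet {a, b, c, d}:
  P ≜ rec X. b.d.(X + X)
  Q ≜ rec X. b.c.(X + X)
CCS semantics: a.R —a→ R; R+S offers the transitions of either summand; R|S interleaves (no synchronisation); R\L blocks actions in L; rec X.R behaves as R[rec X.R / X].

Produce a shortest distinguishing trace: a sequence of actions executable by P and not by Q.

P's transition system — 3 states:
  m0 = rec X. b.d.(X + X) has moves —b→ m1
  m1 = d.((rec X. b.d.(X + X)) + (rec X. b.d.(X + X))) has moves —d→ m2
  m2 = (rec X. b.d.(X + X)) + (rec X. b.d.(X + X)) has moves —b→ m1
Q's transition system — 3 states:
  n0 = rec X. b.c.(X + X) has moves —b→ n1
  n1 = c.((rec X. b.c.(X + X)) + (rec X. b.c.(X + X))) has moves —c→ n2
  n2 = (rec X. b.c.(X + X)) + (rec X. b.c.(X + X)) has moves —b→ n1
Trace ⟨bd⟩ through P, begin at {m0}:
  [1] b ⇒ {m1}
  [2] d ⇒ {m2}
  — P admits the full trace.
Trace ⟨bd⟩ through Q, begin at {n0}:
  [1] b ⇒ {n1}
  [2] d ⇒ no successor for Q

bd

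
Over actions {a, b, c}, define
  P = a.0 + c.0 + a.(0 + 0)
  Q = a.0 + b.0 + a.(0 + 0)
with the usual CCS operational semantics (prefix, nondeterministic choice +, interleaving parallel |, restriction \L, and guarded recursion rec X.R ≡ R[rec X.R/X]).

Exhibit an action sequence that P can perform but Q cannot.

P's transition system — 3 states:
  p0 = a.0 + c.0 + a.(0 + 0) | =a=> p1, =a=> p2, =c=> p1
  p1 = 0 | ∅
  p2 = 0 + 0 | ∅
Q's transition system — 3 states:
  q0 = a.0 + b.0 + a.(0 + 0) | =a=> q1, =a=> q2, =b=> q1
  q1 = 0 | ∅
  q2 = 0 + 0 | ∅
Run σ = ⟨c⟩ on P: start {p0}
  [1] c ⇒ {p1}
  ✓ P
Run σ = ⟨c⟩ on Q: start {q0}
  [1] c ⇒ no successor for Q

c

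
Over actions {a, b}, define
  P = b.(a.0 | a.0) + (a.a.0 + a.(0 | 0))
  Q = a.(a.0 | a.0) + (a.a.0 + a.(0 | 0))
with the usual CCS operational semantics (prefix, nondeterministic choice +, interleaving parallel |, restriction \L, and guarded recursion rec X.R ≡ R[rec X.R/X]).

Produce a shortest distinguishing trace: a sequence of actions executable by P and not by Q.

P's transition system — 7 states:
  s0 = b.(a.0 | a.0) + (a.a.0 + a.(0 | 0)) has moves -a-> s1, -a-> s2, -b-> s3
  s1 = 0 | 0 has moves ·
  s2 = a.0 has moves -a-> s4
  s3 = a.0 | a.0 has moves -a-> s5, -a-> s6
  s4 = 0 has moves ·
  s5 = 0 | a.0 has moves -a-> s1
  s6 = a.0 | 0 has moves -a-> s1
Q's transition system — 7 states:
  t0 = a.(a.0 | a.0) + (a.a.0 + a.(0 | 0)) has moves -a-> t1, -a-> t2, -a-> t3
  t1 = 0 | 0 has moves ·
  t2 = a.0 has moves -a-> t4
  t3 = a.0 | a.0 has moves -a-> t5, -a-> t6
  t4 = 0 has moves ·
  t5 = 0 | a.0 has moves -a-> t1
  t6 = a.0 | 0 has moves -a-> t1
Trace ⟨b⟩ through P, begin at {s0}:
  step 1 (b): {s3}
  P completes σ.
Trace ⟨b⟩ through Q, begin at {t0}:
  step 1 (b): ∅  — Q cannot continue

b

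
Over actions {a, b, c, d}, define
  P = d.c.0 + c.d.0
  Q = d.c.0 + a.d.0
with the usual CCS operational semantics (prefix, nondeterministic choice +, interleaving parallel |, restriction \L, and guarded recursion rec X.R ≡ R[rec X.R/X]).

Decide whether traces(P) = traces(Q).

traces(P) ≠ traces(Q) — witness ⟨c⟩

LTS(P): 4 reachable states
  s0 = d.c.0 + c.d.0 → -c-> s1, -d-> s2
  s1 = d.0 → -d-> s3
  s2 = c.0 → -c-> s3
  s3 = 0 → (no moves)
LTS(Q): 4 reachable states
  t0 = d.c.0 + a.d.0 → -a-> t1, -d-> t2
  t1 = d.0 → -d-> t3
  t2 = c.0 → -c-> t3
  t3 = 0 → (no moves)
Executing c from P (initial set {s0}):
  after c @ step 1: {s1}
  P completes σ.
Executing c from Q (initial set {t0}):
  after c @ step 1: ∅  — Q cannot continue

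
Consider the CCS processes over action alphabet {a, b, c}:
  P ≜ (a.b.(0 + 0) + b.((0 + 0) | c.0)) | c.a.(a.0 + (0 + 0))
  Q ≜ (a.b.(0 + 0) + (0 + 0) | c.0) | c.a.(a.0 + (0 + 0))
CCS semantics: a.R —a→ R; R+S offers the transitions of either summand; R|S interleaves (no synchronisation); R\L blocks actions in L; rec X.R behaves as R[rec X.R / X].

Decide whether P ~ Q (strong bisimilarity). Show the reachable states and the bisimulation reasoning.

P's transition system — 20 states:
  u0 = (a.b.(0 + 0) + b.((0 + 0) | c.0)) | c.a.(a.0 + (0 + 0)) | =a=> u1, =b=> u2, =c=> u3
  u1 = b.(0 + 0) | c.a.(a.0 + (0 + 0)) | =b=> u4, =c=> u5
  u2 = (0 + 0) | c.0 | c.a.(a.0 + (0 + 0)) | =c=> u6, =c=> u7
  u3 = (a.b.(0 + 0) + b.((0 + 0) | c.0)) | a.(a.0 + (0 + 0)) | =a=> u5, =a=> u8, =b=> u7
  u4 = (0 + 0) | c.a.(a.0 + (0 + 0)) | =c=> u9
  u5 = b.(0 + 0) | a.(a.0 + (0 + 0)) | =a=> u10, =b=> u9
  u6 = (0 + 0) | 0 | c.a.(a.0 + (0 + 0)) | =c=> u11
  u7 = (0 + 0) | c.0 | a.(a.0 + (0 + 0)) | =a=> u12, =c=> u11
  u8 = (a.b.(0 + 0) + b.((0 + 0) | c.0)) | (a.0 + (0 + 0)) | =a=> u10, =a=> u13, =b=> u12
  u9 = (0 + 0) | a.(a.0 + (0 + 0)) | =a=> u14
  u10 = b.(0 + 0) | (a.0 + (0 + 0)) | =a=> u15, =b=> u14
  u11 = (0 + 0) | 0 | a.(a.0 + (0 + 0)) | =a=> u16
  u12 = (0 + 0) | c.0 | (a.0 + (0 + 0)) | =a=> u17, =c=> u16
  u13 = (a.b.(0 + 0) + b.((0 + 0) | c.0)) | 0 | =a=> u15, =b=> u17
  u14 = (0 + 0) | (a.0 + (0 + 0)) | =a=> u18
  u15 = b.(0 + 0) | 0 | =b=> u18
  u16 = (0 + 0) | 0 | (a.0 + (0 + 0)) | =a=> u19
  u17 = (0 + 0) | c.0 | 0 | =c=> u19
  u18 = (0 + 0) | 0 | ·
  u19 = (0 + 0) | 0 | 0 | ·
Q's transition system — 16 states:
  v0 = (a.b.(0 + 0) + (0 + 0) | c.0) | c.a.(a.0 + (0 + 0)) | =a=> v1, =c=> v2, =c=> v3
  v1 = b.(0 + 0) | c.a.(a.0 + (0 + 0)) | =b=> v4, =c=> v5
  v2 = (0 + 0) | 0 | c.a.(a.0 + (0 + 0)) | =c=> v6
  v3 = (a.b.(0 + 0) + (0 + 0) | c.0) | a.(a.0 + (0 + 0)) | =a=> v5, =a=> v7, =c=> v6
  v4 = (0 + 0) | c.a.(a.0 + (0 + 0)) | =c=> v8
  v5 = b.(0 + 0) | a.(a.0 + (0 + 0)) | =a=> v9, =b=> v8
  v6 = (0 + 0) | 0 | a.(a.0 + (0 + 0)) | =a=> v10
  v7 = (a.b.(0 + 0) + (0 + 0) | c.0) | (a.0 + (0 + 0)) | =a=> v11, =a=> v9, =c=> v10
  v8 = (0 + 0) | a.(a.0 + (0 + 0)) | =a=> v12
  v9 = b.(0 + 0) | (a.0 + (0 + 0)) | =a=> v13, =b=> v12
  v10 = (0 + 0) | 0 | (a.0 + (0 + 0)) | =a=> v14
  v11 = (a.b.(0 + 0) + (0 + 0) | c.0) | 0 | =a=> v13, =c=> v14
  v12 = (0 + 0) | (a.0 + (0 + 0)) | =a=> v15
  v13 = b.(0 + 0) | 0 | =b=> v15
  v14 = (0 + 0) | 0 | 0 | ·
  v15 = (0 + 0) | 0 | ·
Coarsest stable partition (strong bisimilarity classes):
  B0 = {u0}
  B1 = {u3}
  B2 = {u7}
  B3 = {u12}
  B4 = {u17}
  B5 = {u18, u19, v14, v15}
  B6 = {u14, u16, v10, v12}
  B7 = {u11, u9, v6, v8}
  B8 = {u5, v5}
  B9 = {u10, v9}
  B10 = {u15, v13}
  B11 = {u8}
  B12 = {u13}
  B13 = {u2}
  B14 = {u4, u6, v2, v4}
  B15 = {u1, v1}
  B16 = {v0}
  B17 = {v3}
  B18 = {v7}
  B19 = {v11}
u0 ∈ B0, v0 ∈ B16 → different blocks

P ≁ Q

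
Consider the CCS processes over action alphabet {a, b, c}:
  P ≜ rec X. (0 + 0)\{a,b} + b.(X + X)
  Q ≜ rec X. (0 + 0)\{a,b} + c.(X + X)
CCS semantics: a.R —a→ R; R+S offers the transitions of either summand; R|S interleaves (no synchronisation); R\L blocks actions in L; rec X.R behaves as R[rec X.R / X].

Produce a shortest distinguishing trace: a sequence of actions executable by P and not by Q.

b

LTS(P): 2 reachable states
  p0 = rec X. (0 + 0)\{a,b} + b.(X + X) → =b=> p1
  p1 = (rec X. (0 + 0)\{a,b} + b.(X + X)) + (rec X. (0 + 0)\{a,b} + b.(X + X)) → =b=> p1
LTS(Q): 2 reachable states
  q0 = rec X. (0 + 0)\{a,b} + c.(X + X) → =c=> q1
  q1 = (rec X. (0 + 0)\{a,b} + c.(X + X)) + (rec X. (0 + 0)\{a,b} + c.(X + X)) → =c=> q1
Run σ = ⟨b⟩ on P: start {p0}
  step 1 (b): {p1}
  — P admits the full trace.
Run σ = ⟨b⟩ on Q: start {q0}
  step 1 (b): no successor for Q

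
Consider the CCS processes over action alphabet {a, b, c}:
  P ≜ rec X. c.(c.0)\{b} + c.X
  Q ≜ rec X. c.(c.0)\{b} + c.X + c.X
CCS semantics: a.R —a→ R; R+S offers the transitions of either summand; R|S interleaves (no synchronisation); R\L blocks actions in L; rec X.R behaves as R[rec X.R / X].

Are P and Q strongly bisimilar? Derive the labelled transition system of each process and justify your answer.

LTS(P): 3 reachable states
  u0 = rec X. c.(c.0)\{b} + c.X → ··c··> u0, ··c··> u1
  u1 = (c.0)\{b} → ··c··> u2
  u2 = 0\{b} → (no moves)
LTS(Q): 3 reachable states
  v0 = rec X. c.(c.0)\{b} + c.X + c.X → ··c··> v0, ··c··> v1
  v1 = (c.0)\{b} → ··c··> v2
  v2 = 0\{b} → (no moves)
Coarsest stable partition (strong bisimilarity classes):
  B0 = {u0, v0}
  B1 = {u1, v1}
  B2 = {u2, v2}
u0 ∈ B0, v0 ∈ B0 → same block

YES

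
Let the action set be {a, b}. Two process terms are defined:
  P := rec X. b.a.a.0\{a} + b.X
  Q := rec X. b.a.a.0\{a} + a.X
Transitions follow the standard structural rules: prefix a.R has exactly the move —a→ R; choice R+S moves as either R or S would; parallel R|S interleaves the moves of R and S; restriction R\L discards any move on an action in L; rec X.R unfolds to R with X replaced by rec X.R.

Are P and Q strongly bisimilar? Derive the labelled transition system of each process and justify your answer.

P ≁ Q

P's transition system — 4 states:
  s0 = rec X. b.a.a.0\{a} + b.X | —b→ s0, —b→ s1
  s1 = a.a.0\{a} | —a→ s2
  s2 = a.0\{a} | —a→ s3
  s3 = 0\{a} | ·
Q's transition system — 4 states:
  t0 = rec X. b.a.a.0\{a} + a.X | —a→ t0, —b→ t1
  t1 = a.a.0\{a} | —a→ t2
  t2 = a.0\{a} | —a→ t3
  t3 = 0\{a} | ·
Bisimilarity quotient blocks:
  B0 = {s0}
  B1 = {s1, t1}
  B2 = {s2, t2}
  B3 = {s3, t3}
  B4 = {t0}
s0 ∈ B0, t0 ∈ B4 → different blocks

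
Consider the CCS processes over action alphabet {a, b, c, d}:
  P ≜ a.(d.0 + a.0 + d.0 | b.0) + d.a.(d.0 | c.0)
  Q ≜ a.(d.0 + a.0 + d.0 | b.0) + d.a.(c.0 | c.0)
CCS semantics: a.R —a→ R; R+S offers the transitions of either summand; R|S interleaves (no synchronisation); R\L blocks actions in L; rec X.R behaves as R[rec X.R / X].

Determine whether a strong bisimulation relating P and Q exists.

NO

LTS(P): 9 reachable states
  p0 = a.(d.0 + a.0 + d.0 | b.0) + d.a.(d.0 | c.0) → --a--▸ p1, --d--▸ p2
  p1 = d.0 + a.0 + d.0 | b.0 → --a--▸ p3, --b--▸ p4, --d--▸ p3, --d--▸ p5
  p2 = a.(d.0 | c.0) → --a--▸ p6
  p3 = 0 → deadlocked
  p4 = d.0 | 0 → --d--▸ p7
  p5 = 0 | b.0 → --b--▸ p7
  p6 = d.0 | c.0 → --c--▸ p4, --d--▸ p8
  p7 = 0 | 0 → deadlocked
  p8 = 0 | c.0 → --c--▸ p7
LTS(Q): 10 reachable states
  q0 = a.(d.0 + a.0 + d.0 | b.0) + d.a.(c.0 | c.0) → --a--▸ q1, --d--▸ q2
  q1 = d.0 + a.0 + d.0 | b.0 → --a--▸ q3, --b--▸ q4, --d--▸ q3, --d--▸ q5
  q2 = a.(c.0 | c.0) → --a--▸ q6
  q3 = 0 → deadlocked
  q4 = d.0 | 0 → --d--▸ q7
  q5 = 0 | b.0 → --b--▸ q7
  q6 = c.0 | c.0 → --c--▸ q8, --c--▸ q9
  q7 = 0 | 0 → deadlocked
  q8 = 0 | c.0 → --c--▸ q7
  q9 = c.0 | 0 → --c--▸ q7
Bisimilarity quotient blocks:
  B0 = {p0}
  B1 = {p2}
  B2 = {p6}
  B3 = {p4, q4}
  B4 = {p3, p7, q3, q7}
  B5 = {p8, q8, q9}
  B6 = {p1, q1}
  B7 = {p5, q5}
  B8 = {q0}
  B9 = {q2}
  B10 = {q6}
p0 ∈ B0, q0 ∈ B8 → different blocks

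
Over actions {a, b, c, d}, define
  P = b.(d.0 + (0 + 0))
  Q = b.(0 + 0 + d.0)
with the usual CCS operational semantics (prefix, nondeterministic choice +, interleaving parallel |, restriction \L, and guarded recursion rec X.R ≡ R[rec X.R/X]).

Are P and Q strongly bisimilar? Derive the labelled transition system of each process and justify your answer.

YES

P's transition system — 3 states:
  u0 = b.(d.0 + (0 + 0)) → —b→ u1
  u1 = d.0 + (0 + 0) → —d→ u2
  u2 = 0 → deadlocked
Q's transition system — 3 states:
  v0 = b.(0 + 0 + d.0) → —b→ v1
  v1 = 0 + 0 + d.0 → —d→ v2
  v2 = 0 → deadlocked
Bisimilarity quotient blocks:
  B0 = {u0, v0}
  B1 = {u1, v1}
  B2 = {u2, v2}
u0 ∈ B0, v0 ∈ B0 → same block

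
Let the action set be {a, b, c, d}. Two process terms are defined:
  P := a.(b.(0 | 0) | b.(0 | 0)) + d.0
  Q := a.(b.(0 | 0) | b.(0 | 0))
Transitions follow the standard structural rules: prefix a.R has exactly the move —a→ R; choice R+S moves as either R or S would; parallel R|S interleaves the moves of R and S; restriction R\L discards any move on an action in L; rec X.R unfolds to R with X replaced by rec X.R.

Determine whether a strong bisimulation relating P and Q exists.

NO

LTS(P): 6 reachable states
  p0 = a.(b.(0 | 0) | b.(0 | 0)) + d.0 :: —a→ p1, —d→ p2
  p1 = b.(0 | 0) | b.(0 | 0) :: —b→ p3, —b→ p4
  p2 = 0 :: ·
  p3 = 0 | 0 | b.(0 | 0) :: —b→ p5
  p4 = b.(0 | 0) | (0 | 0) :: —b→ p5
  p5 = 0 | 0 | (0 | 0) :: ·
LTS(Q): 5 reachable states
  q0 = a.(b.(0 | 0) | b.(0 | 0)) :: —a→ q1
  q1 = b.(0 | 0) | b.(0 | 0) :: —b→ q2, —b→ q3
  q2 = 0 | 0 | b.(0 | 0) :: —b→ q4
  q3 = b.(0 | 0) | (0 | 0) :: —b→ q4
  q4 = 0 | 0 | (0 | 0) :: ·
Bisimilarity quotient blocks:
  B0 = {p0}
  B1 = {p2, p5, q4}
  B2 = {p1, q1}
  B3 = {p3, p4, q2, q3}
  B4 = {q0}
p0 ∈ B0, q0 ∈ B4 → different blocks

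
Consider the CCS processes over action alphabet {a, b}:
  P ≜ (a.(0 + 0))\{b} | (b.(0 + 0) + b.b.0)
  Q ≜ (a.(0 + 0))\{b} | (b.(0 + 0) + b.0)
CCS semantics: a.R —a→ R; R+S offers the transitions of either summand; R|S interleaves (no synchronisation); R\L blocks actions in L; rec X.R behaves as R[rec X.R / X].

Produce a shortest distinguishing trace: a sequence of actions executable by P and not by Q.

bb

P's transition system — 8 states:
  p0 = (a.(0 + 0))\{b} | (b.(0 + 0) + b.b.0) :: --a--▸ p1, --b--▸ p2, --b--▸ p3
  p1 = (0 + 0)\{b} | (b.(0 + 0) + b.b.0) :: --b--▸ p4, --b--▸ p5
  p2 = (a.(0 + 0))\{b} | (0 + 0) :: --a--▸ p4
  p3 = (a.(0 + 0))\{b} | b.0 :: --a--▸ p5, --b--▸ p6
  p4 = (0 + 0)\{b} | (0 + 0) :: stopped
  p5 = (0 + 0)\{b} | b.0 :: --b--▸ p7
  p6 = (a.(0 + 0))\{b} | 0 :: --a--▸ p7
  p7 = (0 + 0)\{b} | 0 :: stopped
Q's transition system — 6 states:
  q0 = (a.(0 + 0))\{b} | (b.(0 + 0) + b.0) :: --a--▸ q1, --b--▸ q2, --b--▸ q3
  q1 = (0 + 0)\{b} | (b.(0 + 0) + b.0) :: --b--▸ q4, --b--▸ q5
  q2 = (a.(0 + 0))\{b} | (0 + 0) :: --a--▸ q4
  q3 = (a.(0 + 0))\{b} | 0 :: --a--▸ q5
  q4 = (0 + 0)\{b} | (0 + 0) :: stopped
  q5 = (0 + 0)\{b} | 0 :: stopped
Executing bb from P (initial set {p0}):
  after b @ step 1: {p2, p3}
  after b @ step 2: {p6}
  — P admits the full trace.
Executing bb from Q (initial set {q0}):
  after b @ step 1: {q2, q3}
  after b @ step 2: ∅  — Q cannot continue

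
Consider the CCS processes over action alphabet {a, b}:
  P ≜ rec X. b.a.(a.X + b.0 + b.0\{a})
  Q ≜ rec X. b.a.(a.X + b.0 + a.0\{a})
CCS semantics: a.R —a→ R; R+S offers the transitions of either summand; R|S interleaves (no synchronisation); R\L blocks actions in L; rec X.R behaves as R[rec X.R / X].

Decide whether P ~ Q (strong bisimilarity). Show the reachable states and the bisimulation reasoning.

P ≁ Q

LTS(P): 5 reachable states
  p0 = rec X. b.a.(a.X + b.0 + b.0\{a}) ⊢ —b→ p1
  p1 = a.(a.(rec X. b.a.(a.X + b.0 + b.0\{a})) + b.0 + b.0\{a}) ⊢ —a→ p2
  p2 = a.(rec X. b.a.(a.X + b.0 + b.0\{a})) + b.0 + b.0\{a} ⊢ —a→ p0, —b→ p3, —b→ p4
  p3 = 0 ⊢ ∅
  p4 = 0\{a} ⊢ ∅
LTS(Q): 5 reachable states
  q0 = rec X. b.a.(a.X + b.0 + a.0\{a}) ⊢ —b→ q1
  q1 = a.(a.(rec X. b.a.(a.X + b.0 + a.0\{a})) + b.0 + a.0\{a}) ⊢ —a→ q2
  q2 = a.(rec X. b.a.(a.X + b.0 + a.0\{a})) + b.0 + a.0\{a} ⊢ —a→ q0, —a→ q3, —b→ q4
  q3 = 0\{a} ⊢ ∅
  q4 = 0 ⊢ ∅
Coarsest stable partition (strong bisimilarity classes):
  B0 = {p0}
  B1 = {p1}
  B2 = {p2}
  B3 = {p3, p4, q3, q4}
  B4 = {q0}
  B5 = {q1}
  B6 = {q2}
p0 ∈ B0, q0 ∈ B4 → different blocks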